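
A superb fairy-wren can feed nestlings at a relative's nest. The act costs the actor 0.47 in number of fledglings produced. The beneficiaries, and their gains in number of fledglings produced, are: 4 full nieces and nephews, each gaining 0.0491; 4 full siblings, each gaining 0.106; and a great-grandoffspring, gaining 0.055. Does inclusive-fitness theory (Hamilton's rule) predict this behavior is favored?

Hamilton's rule: the trait is favored when the sum of r·B over every recipient exceeds the actor's cost C.
r to a full niece or nephew = 1/4 (full aunt/uncle↔niece/nephew: two paths of length 3 through the shared grandparent pair: r = 2·(1/2)^3 = 1/4).
r to a full sibling = 1/2 (full sibs share both parents — two paths of length 2: r = 2·(1/2)^2 = 1/2).
r to a great-grandoffspring = 1/8 (three parent–offspring links: r = (1/2)^3 = 1/8).
Summing one r·B term per recipient: 4·0.25·0.0491 + 4·0.5·0.106 + 1·0.125·0.055 = 0.267975.
0.267975 < 0.47: the indirect benefit is less than the cost.

No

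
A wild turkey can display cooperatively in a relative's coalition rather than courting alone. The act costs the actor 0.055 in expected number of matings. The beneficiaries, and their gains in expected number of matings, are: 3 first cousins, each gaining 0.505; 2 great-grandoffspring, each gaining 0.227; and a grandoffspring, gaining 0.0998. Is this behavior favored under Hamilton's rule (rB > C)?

Yes

Hamilton's rule: the trait is favored when the sum of r·B over every recipient exceeds the actor's cost C.
r to a first cousin = 0.125 (first cousins share one grandparent pair — two paths of length 4: r = 2·(1/2)^4 = 1/8).
r to a great-grandoffspring = 1/8 (three parent–offspring links: r = (1/2)^3 = 1/8).
r to a grandoffspring = 1/4 (two parent–offspring links: r = (1/2)^2 = 1/4).
Summing one r·B term per recipient: 3·0.125·0.505 + 2·0.125·0.227 + 1·0.25·0.0998 = 0.271075.
0.271075 > 0.055: the indirect benefit exceeds the cost.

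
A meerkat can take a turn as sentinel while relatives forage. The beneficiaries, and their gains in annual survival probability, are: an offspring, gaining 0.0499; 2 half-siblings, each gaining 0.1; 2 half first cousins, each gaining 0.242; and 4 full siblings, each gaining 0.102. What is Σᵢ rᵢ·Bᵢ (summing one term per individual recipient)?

r to an offspring = 0.5 (one parent–offspring link: r = (1/2)^1 = 1/2).
r to a half-sibling = 0.25 (half-sibs share one parent — one path of length 2: r = (1/2)^2 = 1/4).
r to a half first cousin = 0.0625 (half first cousins share one grandparent — one path of length 4: r = (1/2)^4 = 1/16).
r to a full sibling = 0.5 (full sibs share both parents — two paths of length 2: r = 2·(1/2)^2 = 1/2).
Summing one r·B term per recipient: 1·0.5·0.0499 + 2·0.25·0.1 + 2·0.0625·0.242 + 4·0.5·0.102 = 0.3092.

0.3092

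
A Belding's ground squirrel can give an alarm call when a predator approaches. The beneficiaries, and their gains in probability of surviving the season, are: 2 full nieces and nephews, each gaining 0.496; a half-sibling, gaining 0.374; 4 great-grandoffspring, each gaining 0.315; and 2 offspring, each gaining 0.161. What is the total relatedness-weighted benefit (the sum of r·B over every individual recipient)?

r to a full niece or nephew = 1/4 (full aunt/uncle↔niece/nephew: two paths of length 3 through the shared grandparent pair: r = 2·(1/2)^3 = 1/4).
r to a half-sibling = 1/4 (half-sibs share one parent — one path of length 2: r = (1/2)^2 = 1/4).
r to a great-grandoffspring = 1/8 (three parent–offspring links: r = (1/2)^3 = 1/8).
r to an offspring = 0.5 (one parent–offspring link: r = (1/2)^1 = 1/2).
Summing one r·B term per recipient: 2·0.25·0.496 + 1·0.25·0.374 + 4·0.125·0.315 + 2·0.5·0.161 = 0.66.

0.66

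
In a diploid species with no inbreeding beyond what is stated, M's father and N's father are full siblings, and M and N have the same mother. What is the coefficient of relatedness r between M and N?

0.375

Relatedness sums over independent paths through distinct common ancestors.
M and N are related in two ways: first cousins through their fathers (r = 1/8) and half-sibs through their shared mother (r = 1/4).
r = 1/8 + 1/4 = 0.375.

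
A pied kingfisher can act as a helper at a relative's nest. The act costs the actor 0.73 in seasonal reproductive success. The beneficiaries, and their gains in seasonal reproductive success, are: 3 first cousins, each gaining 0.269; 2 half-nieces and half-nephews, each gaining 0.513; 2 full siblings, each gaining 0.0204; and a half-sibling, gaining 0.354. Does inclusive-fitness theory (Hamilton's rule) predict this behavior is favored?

Hamilton's rule: the trait is favored when the sum of r·B over every recipient exceeds the actor's cost C.
r to a first cousin = 0.125 (first cousins share one grandparent pair — two paths of length 4: r = 2·(1/2)^4 = 1/8).
r to a half-niece or half-nephew = 0.125 (half-aunt/uncle↔niece/nephew: one path of length 3: r = (1/2)^3 = 1/8).
r to a full sibling = 0.5 (full sibs share both parents — two paths of length 2: r = 2·(1/2)^2 = 1/2).
r to a half-sibling = 1/4 (half-sibs share one parent — one path of length 2: r = (1/2)^2 = 1/4).
Summing one r·B term per recipient: 3·0.125·0.269 + 2·0.125·0.513 + 2·0.5·0.0204 + 1·0.25·0.354 = 0.338025.
0.338025 < 0.73: the indirect benefit is less than the cost.

No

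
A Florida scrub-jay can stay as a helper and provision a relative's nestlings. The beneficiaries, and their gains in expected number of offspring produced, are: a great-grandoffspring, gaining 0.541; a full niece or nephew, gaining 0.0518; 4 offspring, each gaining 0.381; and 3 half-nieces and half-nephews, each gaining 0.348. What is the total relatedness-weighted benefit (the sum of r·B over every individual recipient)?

r to a great-grandoffspring = 0.125 (three parent–offspring links: r = (1/2)^3 = 1/8).
r to a full niece or nephew = 1/4 (full aunt/uncle↔niece/nephew: two paths of length 3 through the shared grandparent pair: r = 2·(1/2)^3 = 1/4).
r to an offspring = 1/2 (one parent–offspring link: r = (1/2)^1 = 1/2).
r to a half-niece or half-nephew = 1/8 (half-aunt/uncle↔niece/nephew: one path of length 3: r = (1/2)^3 = 1/8).
Summing one r·B term per recipient: 1·0.125·0.541 + 1·0.25·0.0518 + 4·0.5·0.381 + 3·0.125·0.348 = 0.973075.

0.973075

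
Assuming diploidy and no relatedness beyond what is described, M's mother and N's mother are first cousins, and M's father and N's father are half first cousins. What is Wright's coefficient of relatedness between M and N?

0.046875

Wright's path rule: contributions from independent ancestry routes add.
M and N are related in two ways: second cousins through their mothers (r = 1/32) and half second cousins through their fathers (r = 1/64).
r = 1/32 + 1/64 = 3/64 = 0.046875.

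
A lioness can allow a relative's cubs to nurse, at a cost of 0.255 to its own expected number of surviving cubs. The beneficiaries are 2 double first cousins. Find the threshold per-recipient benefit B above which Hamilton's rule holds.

r to a double first cousin = 0.25 (double first cousins share both grandparent pairs — four paths of length 4: r = 4·(1/2)^4 = 1/4).
Hamilton's rule with n recipients of equal r: n·r·B > C, so B > C/(n·r) = 0.255/(2·0.25) = 0.51.

0.51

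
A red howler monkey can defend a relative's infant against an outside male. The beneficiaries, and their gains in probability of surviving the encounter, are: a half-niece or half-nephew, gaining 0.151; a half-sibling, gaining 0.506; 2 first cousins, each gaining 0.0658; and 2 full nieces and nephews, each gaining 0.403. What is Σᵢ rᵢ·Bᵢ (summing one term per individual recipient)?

0.363325

r to a half-niece or half-nephew = 0.125 (half-aunt/uncle↔niece/nephew: one path of length 3: r = (1/2)^3 = 1/8).
r to a half-sibling = 0.25 (half-sibs share one parent — one path of length 2: r = (1/2)^2 = 1/4).
r to a first cousin = 0.125 (first cousins share one grandparent pair — two paths of length 4: r = 2·(1/2)^4 = 1/8).
r to a full niece or nephew = 0.25 (full aunt/uncle↔niece/nephew: two paths of length 3 through the shared grandparent pair: r = 2·(1/2)^3 = 1/4).
Summing one r·B term per recipient: 1·0.125·0.151 + 1·0.25·0.506 + 2·0.125·0.0658 + 2·0.25·0.403 = 0.363325.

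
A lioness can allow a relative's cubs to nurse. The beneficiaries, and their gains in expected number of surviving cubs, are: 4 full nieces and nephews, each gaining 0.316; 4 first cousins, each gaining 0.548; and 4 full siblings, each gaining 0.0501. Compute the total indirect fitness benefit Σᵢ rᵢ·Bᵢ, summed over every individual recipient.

0.6902

r to a full niece or nephew = 1/4 (full aunt/uncle↔niece/nephew: two paths of length 3 through the shared grandparent pair: r = 2·(1/2)^3 = 1/4).
r to a first cousin = 0.125 (first cousins share one grandparent pair — two paths of length 4: r = 2·(1/2)^4 = 1/8).
r to a full sibling = 1/2 (full sibs share both parents — two paths of length 2: r = 2·(1/2)^2 = 1/2).
Summing one r·B term per recipient: 4·0.25·0.316 + 4·0.125·0.548 + 4·0.5·0.0501 = 0.6902.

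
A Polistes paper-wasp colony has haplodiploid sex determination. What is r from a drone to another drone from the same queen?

0.5

Haploid brothers each carry a random half of the queen's diploid genome, so on average they share half: r = 1/2.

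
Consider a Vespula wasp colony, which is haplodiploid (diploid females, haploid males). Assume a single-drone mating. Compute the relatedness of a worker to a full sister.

0.75

Haplodiploid full sisters inherit their father's entire haploid genome identically (contributing 1/2) and on average half of their mother's contribution (1/2 · 1/2 = 1/4); r = 1/2 + 1/4 = 3/4.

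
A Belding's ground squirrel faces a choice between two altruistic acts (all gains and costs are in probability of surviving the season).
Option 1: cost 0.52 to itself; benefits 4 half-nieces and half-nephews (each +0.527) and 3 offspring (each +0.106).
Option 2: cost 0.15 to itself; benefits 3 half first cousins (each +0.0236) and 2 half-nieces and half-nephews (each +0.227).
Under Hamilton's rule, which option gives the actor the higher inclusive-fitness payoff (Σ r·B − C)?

Option 1: r to a half-niece or half-nephew = 0.125.
Option 1: r to an offspring = 0.5.
Option 1: Σ r·B − C = (4·0.125·0.527 + 3·0.5·0.106) − 0.52 = -0.0975.
Option 2: r to a half first cousin = 0.0625.
Option 2: r to a half-niece or half-nephew = 0.125.
Option 2: Σ r·B − C = (3·0.0625·0.0236 + 2·0.125·0.227) − 0.15 = -0.088825.
Option 2 has the higher net inclusive-fitness payoff.

Option 2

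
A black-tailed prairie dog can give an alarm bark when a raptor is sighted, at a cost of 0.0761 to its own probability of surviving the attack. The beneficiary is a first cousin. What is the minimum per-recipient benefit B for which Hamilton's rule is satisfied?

0.6088

r to a first cousin = 0.125 (first cousins share one grandparent pair — two paths of length 4: r = 2·(1/2)^4 = 1/8).
Hamilton's rule with n recipients of equal r: n·r·B > C, so B > C/(n·r) = 0.0761/(1·0.125) = 0.6088.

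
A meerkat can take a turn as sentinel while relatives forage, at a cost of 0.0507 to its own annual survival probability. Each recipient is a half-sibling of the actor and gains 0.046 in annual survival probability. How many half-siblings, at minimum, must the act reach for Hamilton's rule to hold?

r to a half-sibling = 0.25 (half-sibs share one parent — one path of length 2: r = (1/2)^2 = 1/4).
Hamilton's rule: n·r·B > C  ⇒  n > C/(r·B) = 0.0507/(0.25·0.046) = 4.409.
The smallest integer exceeding 4.409 is 5.

5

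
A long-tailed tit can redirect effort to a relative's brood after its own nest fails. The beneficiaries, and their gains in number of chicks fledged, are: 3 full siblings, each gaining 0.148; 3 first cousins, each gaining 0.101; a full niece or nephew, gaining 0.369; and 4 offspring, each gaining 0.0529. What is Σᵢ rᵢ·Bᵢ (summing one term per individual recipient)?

r to a full sibling = 0.5 (full sibs share both parents — two paths of length 2: r = 2·(1/2)^2 = 1/2).
r to a first cousin = 0.125 (first cousins share one grandparent pair — two paths of length 4: r = 2·(1/2)^4 = 1/8).
r to a full niece or nephew = 1/4 (full aunt/uncle↔niece/nephew: two paths of length 3 through the shared grandparent pair: r = 2·(1/2)^3 = 1/4).
r to an offspring = 1/2 (one parent–offspring link: r = (1/2)^1 = 1/2).
Summing one r·B term per recipient: 3·0.5·0.148 + 3·0.125·0.101 + 1·0.25·0.369 + 4·0.5·0.0529 = 0.457925.

0.457925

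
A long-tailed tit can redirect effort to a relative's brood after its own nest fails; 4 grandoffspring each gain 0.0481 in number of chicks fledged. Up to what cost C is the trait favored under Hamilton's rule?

r to a grandoffspring = 1/4 (two parent–offspring links: r = (1/2)^2 = 1/4).
Hamilton's rule: n·r·B > C, so the trait is favored while C < n·r·B = 4·0.25·0.0481 = 0.0481.

0.0481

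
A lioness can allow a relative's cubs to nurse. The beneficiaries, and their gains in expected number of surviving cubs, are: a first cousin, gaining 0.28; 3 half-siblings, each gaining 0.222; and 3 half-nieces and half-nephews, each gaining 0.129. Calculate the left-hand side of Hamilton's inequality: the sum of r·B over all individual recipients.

0.249875

r to a first cousin = 1/8 (first cousins share one grandparent pair — two paths of length 4: r = 2·(1/2)^4 = 1/8).
r to a half-sibling = 0.25 (half-sibs share one parent — one path of length 2: r = (1/2)^2 = 1/4).
r to a half-niece or half-nephew = 0.125 (half-aunt/uncle↔niece/nephew: one path of length 3: r = (1/2)^3 = 1/8).
Summing one r·B term per recipient: 1·0.125·0.28 + 3·0.25·0.222 + 3·0.125·0.129 = 0.249875.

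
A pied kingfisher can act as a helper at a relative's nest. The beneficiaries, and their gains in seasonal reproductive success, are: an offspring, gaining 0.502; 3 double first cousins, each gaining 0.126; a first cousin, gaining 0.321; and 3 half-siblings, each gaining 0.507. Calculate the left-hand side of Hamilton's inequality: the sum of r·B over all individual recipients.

r to an offspring = 0.5 (one parent–offspring link: r = (1/2)^1 = 1/2).
r to a double first cousin = 1/4 (double first cousins share both grandparent pairs — four paths of length 4: r = 4·(1/2)^4 = 1/4).
r to a first cousin = 0.125 (first cousins share one grandparent pair — two paths of length 4: r = 2·(1/2)^4 = 1/8).
r to a half-sibling = 1/4 (half-sibs share one parent — one path of length 2: r = (1/2)^2 = 1/4).
Summing one r·B term per recipient: 1·0.5·0.502 + 3·0.25·0.126 + 1·0.125·0.321 + 3·0.25·0.507 = 0.765875.

0.765875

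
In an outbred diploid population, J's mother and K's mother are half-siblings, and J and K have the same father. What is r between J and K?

0.3125

Relatedness sums over independent paths through distinct common ancestors.
J and K are related in two ways: half first cousins through their mothers (r = 1/16) and half-sibs through their shared father (r = 1/4).
r = 1/16 + 1/4 = 0.3125.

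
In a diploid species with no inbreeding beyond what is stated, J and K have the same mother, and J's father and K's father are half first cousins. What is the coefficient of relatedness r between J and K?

Relatedness sums over independent paths through distinct common ancestors.
J and K are related in two ways: half-sibs through their shared mother (r = 1/4) and half second cousins through their fathers (r = 1/64).
r = 1/4 + 1/64 = 17/64 = 0.265625.

0.265625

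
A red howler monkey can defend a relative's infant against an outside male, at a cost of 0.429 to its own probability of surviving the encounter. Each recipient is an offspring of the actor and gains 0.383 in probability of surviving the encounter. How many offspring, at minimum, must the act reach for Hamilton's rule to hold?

3

r to an offspring = 0.5 (one parent–offspring link: r = (1/2)^1 = 1/2).
Hamilton's rule: n·r·B > C  ⇒  n > C/(r·B) = 0.429/(0.5·0.383) = 2.24.
The smallest integer exceeding 2.24 is 3.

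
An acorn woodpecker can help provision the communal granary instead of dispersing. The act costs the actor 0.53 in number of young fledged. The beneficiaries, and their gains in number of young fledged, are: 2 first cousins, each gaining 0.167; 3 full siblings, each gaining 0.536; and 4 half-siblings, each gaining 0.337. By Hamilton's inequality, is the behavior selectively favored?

Yes

Hamilton's rule: the trait is favored when the sum of r·B over every recipient exceeds the actor's cost C.
r to a first cousin = 1/8 (first cousins share one grandparent pair — two paths of length 4: r = 2·(1/2)^4 = 1/8).
r to a full sibling = 1/2 (full sibs share both parents — two paths of length 2: r = 2·(1/2)^2 = 1/2).
r to a half-sibling = 1/4 (half-sibs share one parent — one path of length 2: r = (1/2)^2 = 1/4).
Summing one r·B term per recipient: 2·0.125·0.167 + 3·0.5·0.536 + 4·0.25·0.337 = 1.18275.
1.18275 > 0.53: the indirect benefit exceeds the cost.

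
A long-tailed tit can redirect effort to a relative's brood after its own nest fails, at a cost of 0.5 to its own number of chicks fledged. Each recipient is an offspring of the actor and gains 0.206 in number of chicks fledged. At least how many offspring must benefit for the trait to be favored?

r to an offspring = 0.5 (one parent–offspring link: r = (1/2)^1 = 1/2).
Hamilton's rule: n·r·B > C  ⇒  n > C/(r·B) = 0.5/(0.5·0.206) = 4.854.
The smallest integer exceeding 4.854 is 5.

5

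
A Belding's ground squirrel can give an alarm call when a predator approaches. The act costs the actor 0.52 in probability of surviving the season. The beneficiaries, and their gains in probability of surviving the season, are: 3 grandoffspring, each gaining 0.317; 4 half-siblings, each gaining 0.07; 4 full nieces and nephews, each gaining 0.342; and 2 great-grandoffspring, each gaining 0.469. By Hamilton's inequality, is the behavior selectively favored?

Yes

Hamilton's rule: the trait is favored when the sum of r·B over every recipient exceeds the actor's cost C.
r to a grandoffspring = 0.25 (two parent–offspring links: r = (1/2)^2 = 1/4).
r to a half-sibling = 0.25 (half-sibs share one parent — one path of length 2: r = (1/2)^2 = 1/4).
r to a full niece or nephew = 0.25 (full aunt/uncle↔niece/nephew: two paths of length 3 through the shared grandparent pair: r = 2·(1/2)^3 = 1/4).
r to a great-grandoffspring = 0.125 (three parent–offspring links: r = (1/2)^3 = 1/8).
Summing one r·B term per recipient: 3·0.25·0.317 + 4·0.25·0.07 + 4·0.25·0.342 + 2·0.125·0.469 = 0.767.
0.767 > 0.52: the indirect benefit exceeds the cost.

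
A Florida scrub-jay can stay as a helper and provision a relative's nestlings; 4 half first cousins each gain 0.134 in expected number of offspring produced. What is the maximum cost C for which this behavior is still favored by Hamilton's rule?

0.0335

r to a half first cousin = 1/16 (half first cousins share one grandparent — one path of length 4: r = (1/2)^4 = 1/16).
Hamilton's rule: n·r·B > C, so the trait is favored while C < n·r·B = 4·0.0625·0.134 = 0.0335.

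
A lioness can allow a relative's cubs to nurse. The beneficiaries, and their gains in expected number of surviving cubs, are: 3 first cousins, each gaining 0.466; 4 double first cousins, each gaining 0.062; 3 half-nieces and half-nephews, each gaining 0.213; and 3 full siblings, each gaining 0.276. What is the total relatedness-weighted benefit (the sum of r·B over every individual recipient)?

r to a first cousin = 1/8 (first cousins share one grandparent pair — two paths of length 4: r = 2·(1/2)^4 = 1/8).
r to a double first cousin = 1/4 (double first cousins share both grandparent pairs — four paths of length 4: r = 4·(1/2)^4 = 1/4).
r to a half-niece or half-nephew = 0.125 (half-aunt/uncle↔niece/nephew: one path of length 3: r = (1/2)^3 = 1/8).
r to a full sibling = 1/2 (full sibs share both parents — two paths of length 2: r = 2·(1/2)^2 = 1/2).
Summing one r·B term per recipient: 3·0.125·0.466 + 4·0.25·0.062 + 3·0.125·0.213 + 3·0.5·0.276 = 0.730625.

0.730625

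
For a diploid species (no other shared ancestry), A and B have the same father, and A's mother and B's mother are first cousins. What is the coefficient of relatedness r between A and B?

0.28125

Wright's path rule: contributions from independent ancestry routes add.
A and B are related in two ways: half-sibs through their shared father (r = 1/4) and second cousins through their mothers (r = 1/32).
r = 1/4 + 1/32 = 9/32 = 0.28125.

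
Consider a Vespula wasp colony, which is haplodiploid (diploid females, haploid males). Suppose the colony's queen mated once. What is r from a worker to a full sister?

Haplodiploid full sisters inherit their father's entire haploid genome identically (contributing 1/2) and on average half of their mother's contribution (1/2 · 1/2 = 1/4); r = 1/2 + 1/4 = 3/4.

0.75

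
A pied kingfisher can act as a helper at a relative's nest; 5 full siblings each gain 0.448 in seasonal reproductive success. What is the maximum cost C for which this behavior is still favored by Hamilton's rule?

r to a full sibling = 1/2 (full sibs share both parents — two paths of length 2: r = 2·(1/2)^2 = 1/2).
Hamilton's rule: n·r·B > C, so the trait is favored while C < n·r·B = 5·0.5·0.448 = 1.12.

1.12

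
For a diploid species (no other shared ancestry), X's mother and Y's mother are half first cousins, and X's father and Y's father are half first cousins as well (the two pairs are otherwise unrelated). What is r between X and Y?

0.03125

Independent pedigree routes through distinct common ancestors add.
X and Y are related in two ways: half second cousins through their mothers (r = 1/64) and half second cousins through their fathers (r = 1/64).
r = 1/64 + 1/64 = 1/32 = 0.03125.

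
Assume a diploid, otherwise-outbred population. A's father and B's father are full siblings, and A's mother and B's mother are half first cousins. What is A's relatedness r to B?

0.140625

Relatedness sums over independent paths through distinct common ancestors.
A and B are related in two ways: first cousins through their fathers (r = 1/8) and half second cousins through their mothers (r = 1/64).
r = 1/8 + 1/64 = 0.140625.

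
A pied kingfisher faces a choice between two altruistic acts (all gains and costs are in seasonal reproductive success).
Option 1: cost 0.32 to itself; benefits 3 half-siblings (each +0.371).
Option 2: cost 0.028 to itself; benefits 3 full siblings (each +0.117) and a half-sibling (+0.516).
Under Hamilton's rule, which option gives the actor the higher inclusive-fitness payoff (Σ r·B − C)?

Option 1: r to a half-sibling = 0.25.
Option 1: Σ r·B − C = (3·0.25·0.371) − 0.32 = -0.04175.
Option 2: r to a full sibling = 0.5.
Option 2: r to a half-sibling = 0.25.
Option 2: Σ r·B − C = (3·0.5·0.117 + 1·0.25·0.516) − 0.028 = 0.2765.
Option 2 has the higher net inclusive-fitness payoff.

Option 2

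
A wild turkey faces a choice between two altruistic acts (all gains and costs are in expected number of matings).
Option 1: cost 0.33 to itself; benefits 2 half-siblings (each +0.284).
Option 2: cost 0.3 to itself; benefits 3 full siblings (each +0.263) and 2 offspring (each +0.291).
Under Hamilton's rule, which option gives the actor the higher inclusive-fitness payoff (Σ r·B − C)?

Option 2

Option 1: r to a half-sibling = 0.25.
Option 1: Σ r·B − C = (2·0.25·0.284) − 0.33 = -0.188.
Option 2: r to a full sibling = 0.5.
Option 2: r to an offspring = 0.5.
Option 2: Σ r·B − C = (3·0.5·0.263 + 2·0.5·0.291) − 0.3 = 0.3855.
Option 2 has the higher net inclusive-fitness payoff.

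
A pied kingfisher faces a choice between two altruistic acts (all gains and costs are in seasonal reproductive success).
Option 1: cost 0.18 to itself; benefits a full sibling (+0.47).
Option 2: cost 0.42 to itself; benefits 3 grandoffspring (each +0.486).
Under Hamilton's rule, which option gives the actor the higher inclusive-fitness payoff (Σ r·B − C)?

Option 1: r to a full sibling = 0.5.
Option 1: Σ r·B − C = (1·0.5·0.47) − 0.18 = 0.055.
Option 2: r to a grandoffspring = 0.25.
Option 2: Σ r·B − C = (3·0.25·0.486) − 0.42 = -0.0555.
Option 1 has the higher net inclusive-fitness payoff.

Option 1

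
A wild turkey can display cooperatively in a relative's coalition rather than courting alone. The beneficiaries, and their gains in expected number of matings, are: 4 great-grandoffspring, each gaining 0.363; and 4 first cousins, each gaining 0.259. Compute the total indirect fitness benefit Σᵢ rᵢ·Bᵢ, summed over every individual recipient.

r to a great-grandoffspring = 1/8 (three parent–offspring links: r = (1/2)^3 = 1/8).
r to a first cousin = 0.125 (first cousins share one grandparent pair — two paths of length 4: r = 2·(1/2)^4 = 1/8).
Summing one r·B term per recipient: 4·0.125·0.363 + 4·0.125·0.259 = 0.311.

0.311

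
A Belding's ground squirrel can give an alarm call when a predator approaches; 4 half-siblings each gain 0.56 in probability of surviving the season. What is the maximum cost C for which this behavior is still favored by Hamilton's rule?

r to a half-sibling = 0.25 (half-sibs share one parent — one path of length 2: r = (1/2)^2 = 1/4).
Hamilton's rule: n·r·B > C, so the trait is favored while C < n·r·B = 4·0.25·0.56 = 0.56.

0.56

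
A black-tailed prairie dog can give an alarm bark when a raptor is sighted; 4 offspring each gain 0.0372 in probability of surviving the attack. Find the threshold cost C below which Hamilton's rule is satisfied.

r to an offspring = 0.5 (one parent–offspring link: r = (1/2)^1 = 1/2).
Hamilton's rule: n·r·B > C, so the trait is favored while C < n·r·B = 4·0.5·0.0372 = 0.0744.

0.0744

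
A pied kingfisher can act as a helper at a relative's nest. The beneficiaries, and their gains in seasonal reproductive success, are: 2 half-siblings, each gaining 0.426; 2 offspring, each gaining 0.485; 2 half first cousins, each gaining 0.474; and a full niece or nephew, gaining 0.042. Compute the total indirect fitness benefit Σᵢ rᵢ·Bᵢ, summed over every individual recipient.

0.76775

r to a half-sibling = 0.25 (half-sibs share one parent — one path of length 2: r = (1/2)^2 = 1/4).
r to an offspring = 1/2 (one parent–offspring link: r = (1/2)^1 = 1/2).
r to a half first cousin = 0.0625 (half first cousins share one grandparent — one path of length 4: r = (1/2)^4 = 1/16).
r to a full niece or nephew = 1/4 (full aunt/uncle↔niece/nephew: two paths of length 3 through the shared grandparent pair: r = 2·(1/2)^3 = 1/4).
Summing one r·B term per recipient: 2·0.25·0.426 + 2·0.5·0.485 + 2·0.0625·0.474 + 1·0.25·0.042 = 0.76775.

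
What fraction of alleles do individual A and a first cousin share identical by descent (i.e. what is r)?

0.125

Each parent–offspring link contributes a factor of 1/2, and independent paths through distinct common ancestors add.
First cousins share one grandparent pair — two paths of length 4: r = 2·(1/2)^4 = 1/8.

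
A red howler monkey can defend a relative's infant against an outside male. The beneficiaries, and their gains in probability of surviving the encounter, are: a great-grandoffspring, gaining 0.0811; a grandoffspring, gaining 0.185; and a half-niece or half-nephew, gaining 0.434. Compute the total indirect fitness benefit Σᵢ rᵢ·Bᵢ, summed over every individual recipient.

0.1106375

r to a great-grandoffspring = 1/8 (three parent–offspring links: r = (1/2)^3 = 1/8).
r to a grandoffspring = 0.25 (two parent–offspring links: r = (1/2)^2 = 1/4).
r to a half-niece or half-nephew = 0.125 (half-aunt/uncle↔niece/nephew: one path of length 3: r = (1/2)^3 = 1/8).
Summing one r·B term per recipient: 1·0.125·0.0811 + 1·0.25·0.185 + 1·0.125·0.434 = 0.1106375.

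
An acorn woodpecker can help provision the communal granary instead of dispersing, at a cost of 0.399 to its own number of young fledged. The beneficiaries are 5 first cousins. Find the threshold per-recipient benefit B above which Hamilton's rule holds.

0.6384

r to a first cousin = 1/8 (first cousins share one grandparent pair — two paths of length 4: r = 2·(1/2)^4 = 1/8).
Hamilton's rule with n recipients of equal r: n·r·B > C, so B > C/(n·r) = 0.399/(5·0.125) = 0.6384.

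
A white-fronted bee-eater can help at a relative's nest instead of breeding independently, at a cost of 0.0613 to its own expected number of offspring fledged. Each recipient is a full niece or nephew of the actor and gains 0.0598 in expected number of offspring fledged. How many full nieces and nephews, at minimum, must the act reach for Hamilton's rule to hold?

r to a full niece or nephew = 1/4 (full aunt/uncle↔niece/nephew: two paths of length 3 through the shared grandparent pair: r = 2·(1/2)^3 = 1/4).
Hamilton's rule: n·r·B > C  ⇒  n > C/(r·B) = 0.0613/(0.25·0.0598) = 4.1.
The smallest integer exceeding 4.1 is 5.

5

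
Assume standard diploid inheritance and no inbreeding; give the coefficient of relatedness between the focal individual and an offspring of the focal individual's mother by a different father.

Each parent–offspring link contributes a factor of 1/2, and independent paths through distinct common ancestors add.
Half-sibs share one parent — one path of length 2: r = (1/2)^2 = 1/4.

0.25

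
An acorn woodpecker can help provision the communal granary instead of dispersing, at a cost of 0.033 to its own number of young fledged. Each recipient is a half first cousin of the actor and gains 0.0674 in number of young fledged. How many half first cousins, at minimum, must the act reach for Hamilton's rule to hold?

8

r to a half first cousin = 0.0625 (half first cousins share one grandparent — one path of length 4: r = (1/2)^4 = 1/16).
Hamilton's rule: n·r·B > C  ⇒  n > C/(r·B) = 0.033/(0.0625·0.0674) = 7.834.
The smallest integer exceeding 7.834 is 8.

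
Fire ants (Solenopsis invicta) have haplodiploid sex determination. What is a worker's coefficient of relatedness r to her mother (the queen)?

One meiotic link between diploid queen and diploid daughter: r = 1/2.

0.5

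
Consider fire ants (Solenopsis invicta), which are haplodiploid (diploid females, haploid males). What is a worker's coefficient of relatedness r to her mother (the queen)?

One meiotic link between diploid queen and diploid daughter: r = 1/2.

0.5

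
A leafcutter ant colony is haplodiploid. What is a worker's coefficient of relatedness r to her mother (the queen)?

0.5

One meiotic link between diploid queen and diploid daughter: r = 1/2.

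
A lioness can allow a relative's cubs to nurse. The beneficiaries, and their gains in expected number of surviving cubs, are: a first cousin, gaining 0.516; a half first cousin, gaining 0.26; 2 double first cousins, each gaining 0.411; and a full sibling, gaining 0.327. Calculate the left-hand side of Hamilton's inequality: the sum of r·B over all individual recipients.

r to a first cousin = 1/8 (first cousins share one grandparent pair — two paths of length 4: r = 2·(1/2)^4 = 1/8).
r to a half first cousin = 1/16 (half first cousins share one grandparent — one path of length 4: r = (1/2)^4 = 1/16).
r to a double first cousin = 0.25 (double first cousins share both grandparent pairs — four paths of length 4: r = 4·(1/2)^4 = 1/4).
r to a full sibling = 1/2 (full sibs share both parents — two paths of length 2: r = 2·(1/2)^2 = 1/2).
Summing one r·B term per recipient: 1·0.125·0.516 + 1·0.0625·0.26 + 2·0.25·0.411 + 1·0.5·0.327 = 0.44975.

0.44975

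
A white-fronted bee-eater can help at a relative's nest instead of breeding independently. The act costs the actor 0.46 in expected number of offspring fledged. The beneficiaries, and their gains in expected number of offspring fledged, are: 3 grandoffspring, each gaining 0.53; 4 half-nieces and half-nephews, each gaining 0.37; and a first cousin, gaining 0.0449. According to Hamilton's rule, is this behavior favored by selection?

Yes

Hamilton's rule: the trait is favored when the sum of r·B over every recipient exceeds the actor's cost C.
r to a grandoffspring = 0.25 (two parent–offspring links: r = (1/2)^2 = 1/4).
r to a half-niece or half-nephew = 0.125 (half-aunt/uncle↔niece/nephew: one path of length 3: r = (1/2)^3 = 1/8).
r to a first cousin = 1/8 (first cousins share one grandparent pair — two paths of length 4: r = 2·(1/2)^4 = 1/8).
Summing one r·B term per recipient: 3·0.25·0.53 + 4·0.125·0.37 + 1·0.125·0.0449 = 0.5881125.
0.5881125 > 0.46: the indirect benefit exceeds the cost.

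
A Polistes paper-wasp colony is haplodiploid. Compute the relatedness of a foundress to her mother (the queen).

One meiotic link between diploid queen and diploid daughter: r = 1/2.

0.5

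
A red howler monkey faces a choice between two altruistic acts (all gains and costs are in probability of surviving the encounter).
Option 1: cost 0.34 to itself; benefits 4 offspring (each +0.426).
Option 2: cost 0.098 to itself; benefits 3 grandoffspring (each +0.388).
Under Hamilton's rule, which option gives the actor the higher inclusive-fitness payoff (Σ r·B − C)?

Option 1: r to an offspring = 0.5.
Option 1: Σ r·B − C = (4·0.5·0.426) − 0.34 = 0.512.
Option 2: r to a grandoffspring = 0.25.
Option 2: Σ r·B − C = (3·0.25·0.388) − 0.098 = 0.193.
Option 1 has the higher net inclusive-fitness payoff.

Option 1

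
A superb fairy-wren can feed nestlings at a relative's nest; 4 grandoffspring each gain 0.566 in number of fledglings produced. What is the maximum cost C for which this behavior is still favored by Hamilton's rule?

0.566

r to a grandoffspring = 0.25 (two parent–offspring links: r = (1/2)^2 = 1/4).
Hamilton's rule: n·r·B > C, so the trait is favored while C < n·r·B = 4·0.25·0.566 = 0.566.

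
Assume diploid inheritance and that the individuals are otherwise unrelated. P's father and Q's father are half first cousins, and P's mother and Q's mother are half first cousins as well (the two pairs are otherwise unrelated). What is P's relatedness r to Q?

0.03125

Independent pedigree routes through distinct common ancestors add.
P and Q are related in two ways: half second cousins through their fathers (r = 1/64) and half second cousins through their mothers (r = 1/64).
r = 1/64 + 1/64 = 1/32 = 0.03125.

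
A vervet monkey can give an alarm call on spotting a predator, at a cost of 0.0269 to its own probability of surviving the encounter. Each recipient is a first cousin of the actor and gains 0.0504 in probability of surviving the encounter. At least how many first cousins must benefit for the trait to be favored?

r to a first cousin = 1/8 (first cousins share one grandparent pair — two paths of length 4: r = 2·(1/2)^4 = 1/8).
Hamilton's rule: n·r·B > C  ⇒  n > C/(r·B) = 0.0269/(0.125·0.0504) = 4.27.
The smallest integer exceeding 4.27 is 5.

5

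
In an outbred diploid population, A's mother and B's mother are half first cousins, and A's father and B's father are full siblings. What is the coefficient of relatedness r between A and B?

0.140625

Wright's path rule: contributions from independent ancestry routes add.
A and B are related in two ways: half second cousins through their mothers (r = 1/64) and first cousins through their fathers (r = 1/8).
r = 1/64 + 1/8 = 0.140625.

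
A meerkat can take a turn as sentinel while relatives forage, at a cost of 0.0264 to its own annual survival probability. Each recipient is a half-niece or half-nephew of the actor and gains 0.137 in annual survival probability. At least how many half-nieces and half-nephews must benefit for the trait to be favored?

r to a half-niece or half-nephew = 0.125 (half-aunt/uncle↔niece/nephew: one path of length 3: r = (1/2)^3 = 1/8).
Hamilton's rule: n·r·B > C  ⇒  n > C/(r·B) = 0.0264/(0.125·0.137) = 1.542.
The smallest integer exceeding 1.542 is 2.

2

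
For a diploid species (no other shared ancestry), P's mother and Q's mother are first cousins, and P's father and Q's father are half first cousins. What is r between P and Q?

0.046875

With two independent routes of shared ancestry, r is the sum of the two contributions.
P and Q are related in two ways: second cousins through their mothers (r = 1/32) and half second cousins through their fathers (r = 1/64).
r = 1/32 + 1/64 = 0.046875.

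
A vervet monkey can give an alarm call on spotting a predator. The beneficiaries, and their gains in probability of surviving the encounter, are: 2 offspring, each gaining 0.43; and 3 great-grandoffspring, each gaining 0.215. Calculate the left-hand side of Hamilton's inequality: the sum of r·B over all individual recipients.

0.510625

r to an offspring = 1/2 (one parent–offspring link: r = (1/2)^1 = 1/2).
r to a great-grandoffspring = 0.125 (three parent–offspring links: r = (1/2)^3 = 1/8).
Summing one r·B term per recipient: 2·0.5·0.43 + 3·0.125·0.215 = 0.510625.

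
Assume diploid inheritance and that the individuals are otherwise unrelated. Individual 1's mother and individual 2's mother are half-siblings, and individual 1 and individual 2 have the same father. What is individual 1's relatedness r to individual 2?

Relatedness sums over independent paths through distinct common ancestors.
Individual 1 and individual 2 are related in two ways: half first cousins through their mothers (r = 1/16) and half-sibs through their shared father (r = 1/4).
r = 1/16 + 1/4 = 0.3125.

0.3125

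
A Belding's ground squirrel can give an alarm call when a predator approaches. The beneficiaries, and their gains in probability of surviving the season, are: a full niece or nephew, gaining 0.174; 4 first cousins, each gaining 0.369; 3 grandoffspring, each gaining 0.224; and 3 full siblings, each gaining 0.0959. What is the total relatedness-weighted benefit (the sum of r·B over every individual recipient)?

0.53985

r to a full niece or nephew = 1/4 (full aunt/uncle↔niece/nephew: two paths of length 3 through the shared grandparent pair: r = 2·(1/2)^3 = 1/4).
r to a first cousin = 0.125 (first cousins share one grandparent pair — two paths of length 4: r = 2·(1/2)^4 = 1/8).
r to a grandoffspring = 1/4 (two parent–offspring links: r = (1/2)^2 = 1/4).
r to a full sibling = 0.5 (full sibs share both parents — two paths of length 2: r = 2·(1/2)^2 = 1/2).
Summing one r·B term per recipient: 1·0.25·0.174 + 4·0.125·0.369 + 3·0.25·0.224 + 3·0.5·0.0959 = 0.53985.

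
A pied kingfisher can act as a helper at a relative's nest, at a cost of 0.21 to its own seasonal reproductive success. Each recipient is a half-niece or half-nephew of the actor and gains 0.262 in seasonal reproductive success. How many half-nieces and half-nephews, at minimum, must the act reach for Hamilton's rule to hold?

7

r to a half-niece or half-nephew = 0.125 (half-aunt/uncle↔niece/nephew: one path of length 3: r = (1/2)^3 = 1/8).
Hamilton's rule: n·r·B > C  ⇒  n > C/(r·B) = 0.21/(0.125·0.262) = 6.412.
The smallest integer exceeding 6.412 is 7.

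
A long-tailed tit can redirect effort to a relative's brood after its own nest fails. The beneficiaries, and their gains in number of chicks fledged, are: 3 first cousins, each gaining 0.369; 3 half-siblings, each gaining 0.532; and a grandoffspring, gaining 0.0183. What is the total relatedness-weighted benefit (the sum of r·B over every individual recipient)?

0.54195

r to a first cousin = 0.125 (first cousins share one grandparent pair — two paths of length 4: r = 2·(1/2)^4 = 1/8).
r to a half-sibling = 0.25 (half-sibs share one parent — one path of length 2: r = (1/2)^2 = 1/4).
r to a grandoffspring = 1/4 (two parent–offspring links: r = (1/2)^2 = 1/4).
Summing one r·B term per recipient: 3·0.125·0.369 + 3·0.25·0.532 + 1·0.25·0.0183 = 0.54195.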